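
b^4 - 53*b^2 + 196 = (b - 7)*(b - 2)*(b + 2)*(b + 7)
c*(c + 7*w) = c^2 + 7*c*w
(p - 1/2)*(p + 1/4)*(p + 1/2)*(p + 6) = p^4 + 25*p^3/4 + 5*p^2/4 - 25*p/16 - 3/8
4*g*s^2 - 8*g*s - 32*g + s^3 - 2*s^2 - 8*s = (4*g + s)*(s - 4)*(s + 2)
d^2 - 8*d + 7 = (d - 7)*(d - 1)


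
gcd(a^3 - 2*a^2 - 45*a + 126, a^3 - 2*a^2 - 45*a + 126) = a^3 - 2*a^2 - 45*a + 126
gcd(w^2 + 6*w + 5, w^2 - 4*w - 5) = w + 1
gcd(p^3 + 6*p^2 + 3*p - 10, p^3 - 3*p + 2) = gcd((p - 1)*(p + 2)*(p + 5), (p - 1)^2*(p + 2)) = p^2 + p - 2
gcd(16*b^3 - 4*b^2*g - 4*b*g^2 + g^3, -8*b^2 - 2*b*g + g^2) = 8*b^2 + 2*b*g - g^2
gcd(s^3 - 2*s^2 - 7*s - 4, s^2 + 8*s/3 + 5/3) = s + 1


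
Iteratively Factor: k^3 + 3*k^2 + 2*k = (k + 1)*(k^2 + 2*k) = (k + 1)*(k + 2)*(k)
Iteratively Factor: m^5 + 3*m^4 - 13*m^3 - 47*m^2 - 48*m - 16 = (m + 1)*(m^4 + 2*m^3 - 15*m^2 - 32*m - 16) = (m + 1)^2*(m^3 + m^2 - 16*m - 16) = (m - 4)*(m + 1)^2*(m^2 + 5*m + 4) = (m - 4)*(m + 1)^3*(m + 4)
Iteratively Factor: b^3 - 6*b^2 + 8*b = (b - 2)*(b^2 - 4*b) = b*(b - 2)*(b - 4)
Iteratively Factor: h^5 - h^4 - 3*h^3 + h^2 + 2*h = (h + 1)*(h^4 - 2*h^3 - h^2 + 2*h) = (h - 2)*(h + 1)*(h^3 - h) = (h - 2)*(h - 1)*(h + 1)*(h^2 + h) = (h - 2)*(h - 1)*(h + 1)^2*(h)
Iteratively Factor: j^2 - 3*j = (j)*(j - 3)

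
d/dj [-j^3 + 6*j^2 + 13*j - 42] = -3*j^2 + 12*j + 13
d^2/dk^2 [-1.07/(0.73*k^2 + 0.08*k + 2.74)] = (1.140406*k^2 + 0.124976*k - 1.07*(1.46*k + 0.08)*(2.92*k + 0.16) + 4.280428)/(0.73*k^2 + 0.08*k + 2.74)^3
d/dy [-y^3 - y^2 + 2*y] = -3*y^2 - 2*y + 2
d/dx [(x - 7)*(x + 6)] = 2*x - 1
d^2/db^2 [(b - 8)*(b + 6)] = 2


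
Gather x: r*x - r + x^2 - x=-r + x^2 + x*(r - 1)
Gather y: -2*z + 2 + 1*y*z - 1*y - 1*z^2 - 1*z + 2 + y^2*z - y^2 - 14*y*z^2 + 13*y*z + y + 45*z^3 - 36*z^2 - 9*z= y^2*(z - 1) + y*(-14*z^2 + 14*z) + 45*z^3 - 37*z^2 - 12*z + 4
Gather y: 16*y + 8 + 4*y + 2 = 20*y + 10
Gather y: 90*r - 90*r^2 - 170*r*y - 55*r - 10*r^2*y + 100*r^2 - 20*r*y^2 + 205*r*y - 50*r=10*r^2 - 20*r*y^2 - 15*r + y*(-10*r^2 + 35*r)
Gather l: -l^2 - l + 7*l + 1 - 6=-l^2 + 6*l - 5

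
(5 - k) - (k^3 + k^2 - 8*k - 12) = -k^3 - k^2 + 7*k + 17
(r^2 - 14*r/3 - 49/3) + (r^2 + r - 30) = 2*r^2 - 11*r/3 - 139/3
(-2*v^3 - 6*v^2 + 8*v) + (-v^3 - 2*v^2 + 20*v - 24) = -3*v^3 - 8*v^2 + 28*v - 24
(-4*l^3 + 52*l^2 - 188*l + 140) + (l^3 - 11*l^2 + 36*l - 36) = -3*l^3 + 41*l^2 - 152*l + 104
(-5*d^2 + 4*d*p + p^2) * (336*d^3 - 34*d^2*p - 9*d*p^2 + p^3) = -1680*d^5 + 1514*d^4*p + 245*d^3*p^2 - 75*d^2*p^3 - 5*d*p^4 + p^5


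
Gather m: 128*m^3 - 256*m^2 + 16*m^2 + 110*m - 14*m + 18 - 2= 128*m^3 - 240*m^2 + 96*m + 16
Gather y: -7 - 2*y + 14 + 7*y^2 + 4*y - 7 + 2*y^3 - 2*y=2*y^3 + 7*y^2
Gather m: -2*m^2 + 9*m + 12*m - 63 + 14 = -2*m^2 + 21*m - 49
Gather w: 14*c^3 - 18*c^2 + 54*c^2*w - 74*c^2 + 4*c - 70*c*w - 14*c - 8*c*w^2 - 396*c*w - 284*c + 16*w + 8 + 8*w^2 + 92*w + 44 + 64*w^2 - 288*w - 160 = 14*c^3 - 92*c^2 - 294*c + w^2*(72 - 8*c) + w*(54*c^2 - 466*c - 180) - 108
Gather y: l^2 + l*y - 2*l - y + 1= l^2 - 2*l + y*(l - 1) + 1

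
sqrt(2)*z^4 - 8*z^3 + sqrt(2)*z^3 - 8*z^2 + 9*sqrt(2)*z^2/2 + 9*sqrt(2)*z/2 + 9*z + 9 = (z + 1)*(z - 3*sqrt(2))*(z - 3*sqrt(2)/2)*(sqrt(2)*z + 1)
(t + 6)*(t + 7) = t^2 + 13*t + 42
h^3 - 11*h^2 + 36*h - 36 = (h - 6)*(h - 3)*(h - 2)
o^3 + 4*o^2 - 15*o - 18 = (o - 3)*(o + 1)*(o + 6)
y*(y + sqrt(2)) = y^2 + sqrt(2)*y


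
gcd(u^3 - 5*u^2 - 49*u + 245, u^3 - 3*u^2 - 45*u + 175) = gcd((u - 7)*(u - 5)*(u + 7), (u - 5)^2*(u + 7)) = u^2 + 2*u - 35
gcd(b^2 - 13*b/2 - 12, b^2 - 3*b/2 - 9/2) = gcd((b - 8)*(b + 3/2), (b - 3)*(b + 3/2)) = b + 3/2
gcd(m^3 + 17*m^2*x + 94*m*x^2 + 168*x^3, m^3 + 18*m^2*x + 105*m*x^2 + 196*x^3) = m^2 + 11*m*x + 28*x^2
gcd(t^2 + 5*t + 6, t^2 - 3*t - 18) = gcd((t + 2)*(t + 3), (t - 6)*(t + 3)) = t + 3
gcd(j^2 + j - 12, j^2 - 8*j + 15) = j - 3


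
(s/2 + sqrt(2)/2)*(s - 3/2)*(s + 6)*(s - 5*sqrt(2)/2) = s^4/2 - 3*sqrt(2)*s^3/4 + 9*s^3/4 - 7*s^2 - 27*sqrt(2)*s^2/8 - 45*s/4 + 27*sqrt(2)*s/4 + 45/2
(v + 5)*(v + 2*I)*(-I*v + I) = -I*v^3 + 2*v^2 - 4*I*v^2 + 8*v + 5*I*v - 10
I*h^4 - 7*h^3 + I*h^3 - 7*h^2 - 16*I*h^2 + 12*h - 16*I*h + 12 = (h + 2*I)^2*(h + 3*I)*(I*h + I)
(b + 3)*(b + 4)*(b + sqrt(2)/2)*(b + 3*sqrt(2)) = b^4 + 7*sqrt(2)*b^3/2 + 7*b^3 + 15*b^2 + 49*sqrt(2)*b^2/2 + 21*b + 42*sqrt(2)*b + 36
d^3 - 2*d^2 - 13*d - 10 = (d - 5)*(d + 1)*(d + 2)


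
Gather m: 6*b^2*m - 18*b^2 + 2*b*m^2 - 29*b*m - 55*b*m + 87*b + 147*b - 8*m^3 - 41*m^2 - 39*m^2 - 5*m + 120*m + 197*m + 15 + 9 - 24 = -18*b^2 + 234*b - 8*m^3 + m^2*(2*b - 80) + m*(6*b^2 - 84*b + 312)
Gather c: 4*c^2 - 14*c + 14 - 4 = 4*c^2 - 14*c + 10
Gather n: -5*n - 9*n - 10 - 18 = -14*n - 28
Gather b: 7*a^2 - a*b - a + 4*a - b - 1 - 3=7*a^2 + 3*a + b*(-a - 1) - 4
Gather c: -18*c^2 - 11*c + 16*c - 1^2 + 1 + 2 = -18*c^2 + 5*c + 2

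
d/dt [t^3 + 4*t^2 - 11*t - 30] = 3*t^2 + 8*t - 11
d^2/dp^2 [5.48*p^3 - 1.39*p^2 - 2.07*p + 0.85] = 32.88*p - 2.78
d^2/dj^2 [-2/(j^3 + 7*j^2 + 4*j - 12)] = 4*((3*j + 7)*(j^3 + 7*j^2 + 4*j - 12) - (3*j^2 + 14*j + 4)^2)/(j^3 + 7*j^2 + 4*j - 12)^3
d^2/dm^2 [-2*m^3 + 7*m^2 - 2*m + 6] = 14 - 12*m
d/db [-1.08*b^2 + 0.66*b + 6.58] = 0.66 - 2.16*b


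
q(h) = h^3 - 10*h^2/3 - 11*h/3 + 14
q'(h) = 3*h^2 - 20*h/3 - 11/3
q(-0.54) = 14.85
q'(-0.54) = 0.81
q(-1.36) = 10.31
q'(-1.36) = 10.95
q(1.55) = 4.03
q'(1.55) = -6.79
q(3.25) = 1.20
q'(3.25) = 6.35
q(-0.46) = 14.88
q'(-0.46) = 0.03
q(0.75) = 9.80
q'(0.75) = -6.98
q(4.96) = 35.83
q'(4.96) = 37.07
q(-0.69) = 14.61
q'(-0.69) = 2.36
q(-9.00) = -952.00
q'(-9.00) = 299.33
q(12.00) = 1218.00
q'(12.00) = 348.33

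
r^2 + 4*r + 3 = (r + 1)*(r + 3)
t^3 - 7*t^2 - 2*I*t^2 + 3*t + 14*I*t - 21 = (t - 7)*(t - 3*I)*(t + I)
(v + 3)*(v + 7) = v^2 + 10*v + 21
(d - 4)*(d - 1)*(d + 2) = d^3 - 3*d^2 - 6*d + 8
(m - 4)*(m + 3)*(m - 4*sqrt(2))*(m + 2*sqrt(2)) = m^4 - 2*sqrt(2)*m^3 - m^3 - 28*m^2 + 2*sqrt(2)*m^2 + 16*m + 24*sqrt(2)*m + 192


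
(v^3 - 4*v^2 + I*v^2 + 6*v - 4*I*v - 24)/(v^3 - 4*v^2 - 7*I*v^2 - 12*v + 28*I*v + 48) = (v^2 + I*v + 6)/(v^2 - 7*I*v - 12)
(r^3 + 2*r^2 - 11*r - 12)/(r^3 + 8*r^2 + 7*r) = (r^2 + r - 12)/(r*(r + 7))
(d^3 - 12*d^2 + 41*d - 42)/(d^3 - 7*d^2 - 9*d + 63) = (d - 2)/(d + 3)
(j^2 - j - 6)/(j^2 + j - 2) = (j - 3)/(j - 1)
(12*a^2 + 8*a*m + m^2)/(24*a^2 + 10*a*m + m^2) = (2*a + m)/(4*a + m)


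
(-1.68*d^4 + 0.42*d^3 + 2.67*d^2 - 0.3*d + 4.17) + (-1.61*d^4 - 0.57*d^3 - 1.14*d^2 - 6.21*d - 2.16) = -3.29*d^4 - 0.15*d^3 + 1.53*d^2 - 6.51*d + 2.01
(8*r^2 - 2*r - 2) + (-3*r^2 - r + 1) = 5*r^2 - 3*r - 1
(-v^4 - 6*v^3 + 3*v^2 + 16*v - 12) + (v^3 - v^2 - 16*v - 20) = -v^4 - 5*v^3 + 2*v^2 - 32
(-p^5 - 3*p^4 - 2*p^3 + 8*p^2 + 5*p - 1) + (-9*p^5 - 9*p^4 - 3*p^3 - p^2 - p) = -10*p^5 - 12*p^4 - 5*p^3 + 7*p^2 + 4*p - 1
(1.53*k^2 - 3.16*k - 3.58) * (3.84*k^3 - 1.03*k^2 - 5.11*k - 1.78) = 5.8752*k^5 - 13.7103*k^4 - 18.3107*k^3 + 17.1116*k^2 + 23.9186*k + 6.3724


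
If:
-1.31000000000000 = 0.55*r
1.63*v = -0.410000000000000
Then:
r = -2.38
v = -0.25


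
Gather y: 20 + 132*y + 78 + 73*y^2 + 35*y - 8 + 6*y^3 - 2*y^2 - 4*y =6*y^3 + 71*y^2 + 163*y + 90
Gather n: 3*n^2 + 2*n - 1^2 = 3*n^2 + 2*n - 1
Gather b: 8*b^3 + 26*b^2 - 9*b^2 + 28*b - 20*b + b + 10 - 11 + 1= 8*b^3 + 17*b^2 + 9*b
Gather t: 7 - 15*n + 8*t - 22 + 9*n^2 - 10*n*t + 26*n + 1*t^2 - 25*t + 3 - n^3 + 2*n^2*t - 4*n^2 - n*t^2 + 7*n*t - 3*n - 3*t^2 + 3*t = -n^3 + 5*n^2 + 8*n + t^2*(-n - 2) + t*(2*n^2 - 3*n - 14) - 12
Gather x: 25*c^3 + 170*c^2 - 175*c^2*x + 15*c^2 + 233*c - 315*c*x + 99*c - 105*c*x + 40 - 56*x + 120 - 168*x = 25*c^3 + 185*c^2 + 332*c + x*(-175*c^2 - 420*c - 224) + 160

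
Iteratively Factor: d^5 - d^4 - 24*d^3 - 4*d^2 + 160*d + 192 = (d + 2)*(d^4 - 3*d^3 - 18*d^2 + 32*d + 96) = (d - 4)*(d + 2)*(d^3 + d^2 - 14*d - 24) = (d - 4)^2*(d + 2)*(d^2 + 5*d + 6) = (d - 4)^2*(d + 2)*(d + 3)*(d + 2)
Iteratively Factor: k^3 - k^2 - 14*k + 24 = (k - 2)*(k^2 + k - 12) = (k - 3)*(k - 2)*(k + 4)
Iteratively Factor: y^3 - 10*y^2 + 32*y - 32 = (y - 4)*(y^2 - 6*y + 8) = (y - 4)^2*(y - 2)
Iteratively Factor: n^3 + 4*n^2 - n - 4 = (n + 1)*(n^2 + 3*n - 4) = (n + 1)*(n + 4)*(n - 1)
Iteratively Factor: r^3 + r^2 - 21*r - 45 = (r + 3)*(r^2 - 2*r - 15) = (r + 3)^2*(r - 5)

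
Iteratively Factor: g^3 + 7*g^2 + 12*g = (g + 4)*(g^2 + 3*g) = g*(g + 4)*(g + 3)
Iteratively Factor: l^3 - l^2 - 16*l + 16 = (l + 4)*(l^2 - 5*l + 4) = (l - 1)*(l + 4)*(l - 4)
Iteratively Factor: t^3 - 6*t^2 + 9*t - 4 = (t - 1)*(t^2 - 5*t + 4) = (t - 1)^2*(t - 4)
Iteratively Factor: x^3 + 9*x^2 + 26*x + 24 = (x + 2)*(x^2 + 7*x + 12) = (x + 2)*(x + 4)*(x + 3)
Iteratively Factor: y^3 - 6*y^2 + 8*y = (y - 2)*(y^2 - 4*y) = (y - 4)*(y - 2)*(y)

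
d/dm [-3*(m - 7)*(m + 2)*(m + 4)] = -9*m^2 + 6*m + 102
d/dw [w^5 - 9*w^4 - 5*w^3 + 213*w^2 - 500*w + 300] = 5*w^4 - 36*w^3 - 15*w^2 + 426*w - 500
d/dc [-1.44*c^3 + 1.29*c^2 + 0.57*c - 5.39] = -4.32*c^2 + 2.58*c + 0.57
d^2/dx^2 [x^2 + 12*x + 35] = 2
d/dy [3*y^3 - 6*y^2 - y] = 9*y^2 - 12*y - 1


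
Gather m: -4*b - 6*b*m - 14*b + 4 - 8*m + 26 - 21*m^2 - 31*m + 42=-18*b - 21*m^2 + m*(-6*b - 39) + 72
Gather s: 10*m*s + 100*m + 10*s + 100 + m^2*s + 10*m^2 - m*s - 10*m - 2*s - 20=10*m^2 + 90*m + s*(m^2 + 9*m + 8) + 80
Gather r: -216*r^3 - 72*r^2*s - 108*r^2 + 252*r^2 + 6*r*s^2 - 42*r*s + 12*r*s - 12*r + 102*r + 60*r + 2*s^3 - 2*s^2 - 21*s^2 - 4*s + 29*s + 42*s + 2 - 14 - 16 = -216*r^3 + r^2*(144 - 72*s) + r*(6*s^2 - 30*s + 150) + 2*s^3 - 23*s^2 + 67*s - 28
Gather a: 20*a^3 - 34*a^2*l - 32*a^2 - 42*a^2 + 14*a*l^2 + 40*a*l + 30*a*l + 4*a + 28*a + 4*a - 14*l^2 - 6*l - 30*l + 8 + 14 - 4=20*a^3 + a^2*(-34*l - 74) + a*(14*l^2 + 70*l + 36) - 14*l^2 - 36*l + 18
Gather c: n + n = 2*n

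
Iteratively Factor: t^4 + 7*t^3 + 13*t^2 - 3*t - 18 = (t + 2)*(t^3 + 5*t^2 + 3*t - 9) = (t + 2)*(t + 3)*(t^2 + 2*t - 3) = (t + 2)*(t + 3)^2*(t - 1)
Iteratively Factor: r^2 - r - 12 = (r + 3)*(r - 4)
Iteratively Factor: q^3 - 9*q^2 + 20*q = (q - 5)*(q^2 - 4*q) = (q - 5)*(q - 4)*(q)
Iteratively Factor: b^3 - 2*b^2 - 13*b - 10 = (b + 2)*(b^2 - 4*b - 5) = (b - 5)*(b + 2)*(b + 1)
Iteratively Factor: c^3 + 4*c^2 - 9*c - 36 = (c - 3)*(c^2 + 7*c + 12) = (c - 3)*(c + 4)*(c + 3)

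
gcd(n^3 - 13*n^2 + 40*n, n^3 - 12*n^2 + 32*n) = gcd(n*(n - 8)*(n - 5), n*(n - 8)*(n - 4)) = n^2 - 8*n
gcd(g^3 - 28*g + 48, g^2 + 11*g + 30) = g + 6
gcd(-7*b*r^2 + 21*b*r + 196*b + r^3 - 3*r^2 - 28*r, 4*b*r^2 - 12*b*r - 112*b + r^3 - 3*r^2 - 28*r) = r^2 - 3*r - 28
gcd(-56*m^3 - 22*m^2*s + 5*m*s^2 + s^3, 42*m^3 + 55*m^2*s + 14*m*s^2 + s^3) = 7*m + s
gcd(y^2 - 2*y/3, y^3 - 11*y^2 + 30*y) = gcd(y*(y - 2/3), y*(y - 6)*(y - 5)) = y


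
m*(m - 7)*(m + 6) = m^3 - m^2 - 42*m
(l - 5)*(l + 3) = l^2 - 2*l - 15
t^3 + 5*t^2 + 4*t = t*(t + 1)*(t + 4)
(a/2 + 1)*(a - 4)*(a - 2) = a^3/2 - 2*a^2 - 2*a + 8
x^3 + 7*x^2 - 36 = (x - 2)*(x + 3)*(x + 6)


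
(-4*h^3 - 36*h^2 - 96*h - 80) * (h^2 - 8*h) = -4*h^5 - 4*h^4 + 192*h^3 + 688*h^2 + 640*h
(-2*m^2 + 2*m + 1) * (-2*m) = 4*m^3 - 4*m^2 - 2*m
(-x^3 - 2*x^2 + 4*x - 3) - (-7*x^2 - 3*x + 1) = -x^3 + 5*x^2 + 7*x - 4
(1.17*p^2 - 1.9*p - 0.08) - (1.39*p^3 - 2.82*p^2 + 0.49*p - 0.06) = -1.39*p^3 + 3.99*p^2 - 2.39*p - 0.02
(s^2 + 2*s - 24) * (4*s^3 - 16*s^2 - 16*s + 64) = 4*s^5 - 8*s^4 - 144*s^3 + 416*s^2 + 512*s - 1536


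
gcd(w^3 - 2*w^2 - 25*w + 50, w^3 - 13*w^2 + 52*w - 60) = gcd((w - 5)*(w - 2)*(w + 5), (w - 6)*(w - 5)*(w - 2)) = w^2 - 7*w + 10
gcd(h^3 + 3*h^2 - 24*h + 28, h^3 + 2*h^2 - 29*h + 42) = h^2 + 5*h - 14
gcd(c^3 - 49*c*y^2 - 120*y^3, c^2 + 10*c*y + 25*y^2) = c + 5*y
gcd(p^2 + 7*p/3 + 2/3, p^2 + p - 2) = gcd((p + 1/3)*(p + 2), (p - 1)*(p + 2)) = p + 2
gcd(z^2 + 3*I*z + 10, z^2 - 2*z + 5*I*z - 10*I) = z + 5*I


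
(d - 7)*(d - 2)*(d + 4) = d^3 - 5*d^2 - 22*d + 56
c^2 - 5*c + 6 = (c - 3)*(c - 2)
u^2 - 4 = (u - 2)*(u + 2)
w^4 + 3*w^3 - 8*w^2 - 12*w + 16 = (w - 2)*(w - 1)*(w + 2)*(w + 4)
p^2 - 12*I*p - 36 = (p - 6*I)^2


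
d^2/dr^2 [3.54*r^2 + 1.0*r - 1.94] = 7.08000000000000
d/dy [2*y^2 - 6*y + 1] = 4*y - 6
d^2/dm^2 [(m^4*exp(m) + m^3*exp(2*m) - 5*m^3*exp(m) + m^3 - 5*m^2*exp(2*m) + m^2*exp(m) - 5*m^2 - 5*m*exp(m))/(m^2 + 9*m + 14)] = (m^8*exp(m) + 4*m^7*exp(2*m) + 17*m^7*exp(m) + 56*m^6*exp(2*m) + 102*m^6*exp(m) + 184*m^5*exp(2*m) + 158*m^5*exp(m) - 480*m^4*exp(2*m) - 863*m^4*exp(m) - 3692*m^3*exp(2*m) - 4379*m^3*exp(m) + 224*m^3 - 7952*m^2*exp(2*m) - 7700*m^2*exp(m) + 1176*m^2 - 6664*m*exp(2*m) - 6916*m*exp(m) + 1176*m - 1960*exp(2*m) - 308*exp(m) - 1960)/(m^6 + 27*m^5 + 285*m^4 + 1485*m^3 + 3990*m^2 + 5292*m + 2744)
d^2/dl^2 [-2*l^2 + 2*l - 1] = -4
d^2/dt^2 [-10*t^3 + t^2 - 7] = 2 - 60*t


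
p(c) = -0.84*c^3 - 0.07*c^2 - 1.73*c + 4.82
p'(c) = -2.52*c^2 - 0.14*c - 1.73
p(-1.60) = 10.85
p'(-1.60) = -7.96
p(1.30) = 0.61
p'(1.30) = -6.17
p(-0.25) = 5.26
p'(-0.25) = -1.85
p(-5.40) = 144.39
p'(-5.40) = -74.46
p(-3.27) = 39.10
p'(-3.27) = -28.22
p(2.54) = -13.79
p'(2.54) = -18.34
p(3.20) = -28.96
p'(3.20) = -27.98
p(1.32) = 0.48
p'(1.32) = -6.31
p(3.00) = -23.68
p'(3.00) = -24.83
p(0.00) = 4.82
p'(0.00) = -1.73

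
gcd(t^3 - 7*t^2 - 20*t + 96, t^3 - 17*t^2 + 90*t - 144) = t^2 - 11*t + 24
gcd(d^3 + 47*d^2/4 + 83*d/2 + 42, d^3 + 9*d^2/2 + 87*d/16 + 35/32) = d + 7/4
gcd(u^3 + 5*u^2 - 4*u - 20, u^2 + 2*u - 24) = 1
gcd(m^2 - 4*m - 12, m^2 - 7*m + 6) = m - 6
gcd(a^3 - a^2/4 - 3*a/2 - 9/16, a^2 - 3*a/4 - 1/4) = 1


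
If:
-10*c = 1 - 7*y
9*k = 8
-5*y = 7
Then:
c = -27/25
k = 8/9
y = -7/5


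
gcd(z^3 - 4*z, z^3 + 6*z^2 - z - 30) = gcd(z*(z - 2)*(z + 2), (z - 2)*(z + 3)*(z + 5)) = z - 2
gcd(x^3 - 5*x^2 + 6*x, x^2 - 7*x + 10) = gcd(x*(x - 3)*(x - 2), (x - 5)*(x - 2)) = x - 2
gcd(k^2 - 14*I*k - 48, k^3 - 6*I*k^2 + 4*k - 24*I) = k - 6*I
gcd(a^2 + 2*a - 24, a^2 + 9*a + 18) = a + 6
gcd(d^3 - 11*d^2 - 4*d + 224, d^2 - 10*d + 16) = d - 8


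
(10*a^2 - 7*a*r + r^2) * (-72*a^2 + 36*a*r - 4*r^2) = -720*a^4 + 864*a^3*r - 364*a^2*r^2 + 64*a*r^3 - 4*r^4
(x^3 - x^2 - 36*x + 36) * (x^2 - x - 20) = x^5 - 2*x^4 - 55*x^3 + 92*x^2 + 684*x - 720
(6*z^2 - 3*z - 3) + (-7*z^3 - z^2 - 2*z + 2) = -7*z^3 + 5*z^2 - 5*z - 1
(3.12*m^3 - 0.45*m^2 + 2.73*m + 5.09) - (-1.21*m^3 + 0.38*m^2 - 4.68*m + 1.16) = 4.33*m^3 - 0.83*m^2 + 7.41*m + 3.93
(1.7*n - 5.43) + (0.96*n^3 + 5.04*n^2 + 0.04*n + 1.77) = 0.96*n^3 + 5.04*n^2 + 1.74*n - 3.66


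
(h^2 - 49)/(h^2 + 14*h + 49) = (h - 7)/(h + 7)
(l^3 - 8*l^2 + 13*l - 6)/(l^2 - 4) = (l^3 - 8*l^2 + 13*l - 6)/(l^2 - 4)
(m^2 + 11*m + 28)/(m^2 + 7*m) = (m + 4)/m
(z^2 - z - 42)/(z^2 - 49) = (z + 6)/(z + 7)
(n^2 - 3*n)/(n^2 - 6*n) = (n - 3)/(n - 6)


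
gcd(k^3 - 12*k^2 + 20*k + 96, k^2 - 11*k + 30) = k - 6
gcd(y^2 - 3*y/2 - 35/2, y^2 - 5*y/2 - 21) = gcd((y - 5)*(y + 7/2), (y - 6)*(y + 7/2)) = y + 7/2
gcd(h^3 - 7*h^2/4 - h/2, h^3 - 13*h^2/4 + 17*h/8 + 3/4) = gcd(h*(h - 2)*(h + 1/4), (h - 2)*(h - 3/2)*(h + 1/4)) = h^2 - 7*h/4 - 1/2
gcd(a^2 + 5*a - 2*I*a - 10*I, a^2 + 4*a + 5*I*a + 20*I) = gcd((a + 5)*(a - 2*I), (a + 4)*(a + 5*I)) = 1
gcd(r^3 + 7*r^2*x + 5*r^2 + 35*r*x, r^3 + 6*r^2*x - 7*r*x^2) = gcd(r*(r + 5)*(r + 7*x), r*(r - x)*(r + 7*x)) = r^2 + 7*r*x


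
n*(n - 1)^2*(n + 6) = n^4 + 4*n^3 - 11*n^2 + 6*n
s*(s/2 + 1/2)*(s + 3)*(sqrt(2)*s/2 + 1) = sqrt(2)*s^4/4 + s^3/2 + sqrt(2)*s^3 + 3*sqrt(2)*s^2/4 + 2*s^2 + 3*s/2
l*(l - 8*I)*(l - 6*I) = l^3 - 14*I*l^2 - 48*l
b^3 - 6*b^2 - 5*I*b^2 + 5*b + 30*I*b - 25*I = (b - 5)*(b - 1)*(b - 5*I)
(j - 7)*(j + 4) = j^2 - 3*j - 28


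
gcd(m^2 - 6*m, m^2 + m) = m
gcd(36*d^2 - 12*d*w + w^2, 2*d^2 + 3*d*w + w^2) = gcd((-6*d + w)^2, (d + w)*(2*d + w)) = 1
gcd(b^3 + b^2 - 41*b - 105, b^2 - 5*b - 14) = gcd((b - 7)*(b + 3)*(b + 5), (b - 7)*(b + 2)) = b - 7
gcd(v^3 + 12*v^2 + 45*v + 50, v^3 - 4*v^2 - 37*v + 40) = v + 5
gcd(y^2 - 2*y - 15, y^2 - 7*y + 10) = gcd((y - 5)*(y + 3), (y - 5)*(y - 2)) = y - 5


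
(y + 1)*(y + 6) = y^2 + 7*y + 6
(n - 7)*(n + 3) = n^2 - 4*n - 21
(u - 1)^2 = u^2 - 2*u + 1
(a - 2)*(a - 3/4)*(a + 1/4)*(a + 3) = a^4 + a^3/2 - 107*a^2/16 + 45*a/16 + 9/8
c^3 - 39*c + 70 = (c - 5)*(c - 2)*(c + 7)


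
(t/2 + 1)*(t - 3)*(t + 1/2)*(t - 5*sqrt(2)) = t^4/2 - 5*sqrt(2)*t^3/2 - t^3/4 - 13*t^2/4 + 5*sqrt(2)*t^2/4 - 3*t/2 + 65*sqrt(2)*t/4 + 15*sqrt(2)/2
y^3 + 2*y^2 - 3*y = y*(y - 1)*(y + 3)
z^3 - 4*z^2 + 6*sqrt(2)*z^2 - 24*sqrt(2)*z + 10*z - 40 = (z - 4)*(z + sqrt(2))*(z + 5*sqrt(2))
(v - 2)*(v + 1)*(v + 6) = v^3 + 5*v^2 - 8*v - 12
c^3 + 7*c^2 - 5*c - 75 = (c - 3)*(c + 5)^2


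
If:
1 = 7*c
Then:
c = 1/7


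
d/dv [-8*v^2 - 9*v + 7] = -16*v - 9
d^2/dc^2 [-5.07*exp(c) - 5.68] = -5.07*exp(c)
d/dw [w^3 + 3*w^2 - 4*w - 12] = 3*w^2 + 6*w - 4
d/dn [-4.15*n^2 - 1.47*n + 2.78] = -8.3*n - 1.47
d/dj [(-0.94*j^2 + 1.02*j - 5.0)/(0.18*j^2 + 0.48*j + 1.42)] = (-0.6348*j^2 - 0.8696*j + 3.8484)/(0.0324*j^4 + 0.1728*j^3 + 0.7416*j^2 + 1.3632*j + 2.0164)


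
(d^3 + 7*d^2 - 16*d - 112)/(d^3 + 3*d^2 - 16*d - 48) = (d + 7)/(d + 3)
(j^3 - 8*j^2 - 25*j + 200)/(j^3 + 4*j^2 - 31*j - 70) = (j^2 - 3*j - 40)/(j^2 + 9*j + 14)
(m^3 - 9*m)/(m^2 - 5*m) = (m^2 - 9)/(m - 5)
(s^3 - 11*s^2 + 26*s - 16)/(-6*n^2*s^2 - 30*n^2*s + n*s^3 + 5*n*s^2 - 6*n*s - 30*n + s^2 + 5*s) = (-s^3 + 11*s^2 - 26*s + 16)/(6*n^2*s^2 + 30*n^2*s - n*s^3 - 5*n*s^2 + 6*n*s + 30*n - s^2 - 5*s)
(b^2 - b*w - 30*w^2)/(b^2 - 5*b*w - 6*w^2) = (b + 5*w)/(b + w)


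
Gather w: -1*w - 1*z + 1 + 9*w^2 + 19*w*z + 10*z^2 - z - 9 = 9*w^2 + w*(19*z - 1) + 10*z^2 - 2*z - 8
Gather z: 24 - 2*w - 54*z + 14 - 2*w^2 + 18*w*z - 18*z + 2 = -2*w^2 - 2*w + z*(18*w - 72) + 40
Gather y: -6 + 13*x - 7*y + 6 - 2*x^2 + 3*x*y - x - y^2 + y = -2*x^2 + 12*x - y^2 + y*(3*x - 6)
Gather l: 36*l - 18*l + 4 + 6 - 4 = 18*l + 6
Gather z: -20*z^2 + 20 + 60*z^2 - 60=40*z^2 - 40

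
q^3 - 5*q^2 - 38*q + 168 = (q - 7)*(q - 4)*(q + 6)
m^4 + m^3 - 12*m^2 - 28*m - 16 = (m - 4)*(m + 1)*(m + 2)^2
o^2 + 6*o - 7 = (o - 1)*(o + 7)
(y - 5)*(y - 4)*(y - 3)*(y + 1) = y^4 - 11*y^3 + 35*y^2 - 13*y - 60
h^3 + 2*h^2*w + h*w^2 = h*(h + w)^2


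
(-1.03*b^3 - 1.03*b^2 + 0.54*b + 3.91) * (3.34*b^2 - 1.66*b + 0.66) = -3.4402*b^5 - 1.7304*b^4 + 2.8336*b^3 + 11.4832*b^2 - 6.1342*b + 2.5806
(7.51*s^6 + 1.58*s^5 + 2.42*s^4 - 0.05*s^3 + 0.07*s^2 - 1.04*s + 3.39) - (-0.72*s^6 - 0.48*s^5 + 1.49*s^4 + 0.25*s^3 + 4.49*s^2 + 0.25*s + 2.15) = 8.23*s^6 + 2.06*s^5 + 0.93*s^4 - 0.3*s^3 - 4.42*s^2 - 1.29*s + 1.24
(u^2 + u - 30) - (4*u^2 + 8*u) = -3*u^2 - 7*u - 30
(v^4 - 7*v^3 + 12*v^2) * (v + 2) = v^5 - 5*v^4 - 2*v^3 + 24*v^2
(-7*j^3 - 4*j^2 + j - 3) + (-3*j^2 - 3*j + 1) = -7*j^3 - 7*j^2 - 2*j - 2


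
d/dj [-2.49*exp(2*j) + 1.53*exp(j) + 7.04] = (1.53 - 4.98*exp(j))*exp(j)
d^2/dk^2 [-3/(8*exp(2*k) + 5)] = (480 - 768*exp(2*k))*exp(2*k)/(8*exp(2*k) + 5)^3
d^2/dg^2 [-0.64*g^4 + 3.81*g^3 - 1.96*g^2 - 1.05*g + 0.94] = -7.68*g^2 + 22.86*g - 3.92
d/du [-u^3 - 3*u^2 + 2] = 3*u*(-u - 2)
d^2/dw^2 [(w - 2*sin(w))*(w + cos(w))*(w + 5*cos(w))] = 2*w^2*sin(w) - 6*w^2*cos(w) - 24*w*sin(w) + 24*w*sin(2*w) - 8*w*cos(w) - 10*w*cos(2*w) + 6*w - 3*sin(w)/2 - 10*sin(2*w) + 45*sin(3*w)/2 + 12*cos(w) - 24*cos(2*w)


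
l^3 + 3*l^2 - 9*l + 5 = (l - 1)^2*(l + 5)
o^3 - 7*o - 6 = (o - 3)*(o + 1)*(o + 2)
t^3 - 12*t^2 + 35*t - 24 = (t - 8)*(t - 3)*(t - 1)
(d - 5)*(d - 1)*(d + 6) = d^3 - 31*d + 30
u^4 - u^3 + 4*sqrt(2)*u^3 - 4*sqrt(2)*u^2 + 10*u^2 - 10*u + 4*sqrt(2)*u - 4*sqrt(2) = (u - 1)*(u + sqrt(2))^2*(u + 2*sqrt(2))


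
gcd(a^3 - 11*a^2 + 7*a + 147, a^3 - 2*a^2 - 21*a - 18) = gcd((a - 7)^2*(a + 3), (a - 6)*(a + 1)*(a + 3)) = a + 3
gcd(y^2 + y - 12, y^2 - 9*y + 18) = y - 3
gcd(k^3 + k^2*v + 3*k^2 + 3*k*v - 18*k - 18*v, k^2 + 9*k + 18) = k + 6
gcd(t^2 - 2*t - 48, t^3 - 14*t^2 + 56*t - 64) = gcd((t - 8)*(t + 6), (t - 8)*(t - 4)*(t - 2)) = t - 8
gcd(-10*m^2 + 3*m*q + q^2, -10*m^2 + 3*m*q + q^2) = -10*m^2 + 3*m*q + q^2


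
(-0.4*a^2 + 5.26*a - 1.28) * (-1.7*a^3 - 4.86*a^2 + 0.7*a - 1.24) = 0.68*a^5 - 6.998*a^4 - 23.6676*a^3 + 10.3988*a^2 - 7.4184*a + 1.5872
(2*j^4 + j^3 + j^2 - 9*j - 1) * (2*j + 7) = 4*j^5 + 16*j^4 + 9*j^3 - 11*j^2 - 65*j - 7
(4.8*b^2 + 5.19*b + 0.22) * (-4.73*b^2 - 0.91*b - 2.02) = -22.704*b^4 - 28.9167*b^3 - 15.4595*b^2 - 10.684*b - 0.4444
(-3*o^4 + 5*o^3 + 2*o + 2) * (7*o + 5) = -21*o^5 + 20*o^4 + 25*o^3 + 14*o^2 + 24*o + 10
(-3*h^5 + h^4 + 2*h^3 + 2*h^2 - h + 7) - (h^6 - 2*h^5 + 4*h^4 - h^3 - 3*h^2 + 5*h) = -h^6 - h^5 - 3*h^4 + 3*h^3 + 5*h^2 - 6*h + 7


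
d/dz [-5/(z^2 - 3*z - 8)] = 5*(2*z - 3)/(-z^2 + 3*z + 8)^2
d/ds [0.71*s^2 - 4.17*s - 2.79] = 1.42*s - 4.17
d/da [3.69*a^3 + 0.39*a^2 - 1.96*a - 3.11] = 11.07*a^2 + 0.78*a - 1.96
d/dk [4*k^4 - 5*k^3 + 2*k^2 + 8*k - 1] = 16*k^3 - 15*k^2 + 4*k + 8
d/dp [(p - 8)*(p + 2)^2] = (p + 2)*(3*p - 14)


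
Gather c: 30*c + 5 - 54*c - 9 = -24*c - 4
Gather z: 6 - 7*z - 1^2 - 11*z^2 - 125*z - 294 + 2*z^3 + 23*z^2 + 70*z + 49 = 2*z^3 + 12*z^2 - 62*z - 240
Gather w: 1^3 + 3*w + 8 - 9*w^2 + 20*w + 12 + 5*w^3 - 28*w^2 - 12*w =5*w^3 - 37*w^2 + 11*w + 21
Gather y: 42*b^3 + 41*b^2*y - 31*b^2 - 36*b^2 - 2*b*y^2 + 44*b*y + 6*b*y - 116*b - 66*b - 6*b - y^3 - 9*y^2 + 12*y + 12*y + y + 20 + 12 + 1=42*b^3 - 67*b^2 - 188*b - y^3 + y^2*(-2*b - 9) + y*(41*b^2 + 50*b + 25) + 33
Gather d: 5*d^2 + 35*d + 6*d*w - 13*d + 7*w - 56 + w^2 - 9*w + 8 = 5*d^2 + d*(6*w + 22) + w^2 - 2*w - 48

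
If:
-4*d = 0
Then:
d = 0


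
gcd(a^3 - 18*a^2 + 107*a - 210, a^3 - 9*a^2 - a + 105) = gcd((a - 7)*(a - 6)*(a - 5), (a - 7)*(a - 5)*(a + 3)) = a^2 - 12*a + 35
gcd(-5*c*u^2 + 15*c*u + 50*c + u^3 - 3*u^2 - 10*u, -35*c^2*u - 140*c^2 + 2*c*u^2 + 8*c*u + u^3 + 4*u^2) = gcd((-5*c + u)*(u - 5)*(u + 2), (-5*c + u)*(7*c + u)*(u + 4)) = -5*c + u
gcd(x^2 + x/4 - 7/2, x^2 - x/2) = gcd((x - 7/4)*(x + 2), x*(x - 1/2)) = 1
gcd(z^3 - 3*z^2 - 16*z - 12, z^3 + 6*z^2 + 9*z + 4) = z + 1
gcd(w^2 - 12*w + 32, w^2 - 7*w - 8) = w - 8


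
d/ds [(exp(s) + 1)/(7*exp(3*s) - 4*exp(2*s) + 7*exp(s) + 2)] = (-(exp(s) + 1)*(21*exp(2*s) - 8*exp(s) + 7) + 7*exp(3*s) - 4*exp(2*s) + 7*exp(s) + 2)*exp(s)/(7*exp(3*s) - 4*exp(2*s) + 7*exp(s) + 2)^2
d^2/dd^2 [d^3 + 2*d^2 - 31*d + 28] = 6*d + 4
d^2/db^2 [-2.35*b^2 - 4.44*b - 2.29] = -4.70000000000000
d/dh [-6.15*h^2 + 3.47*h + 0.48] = 3.47 - 12.3*h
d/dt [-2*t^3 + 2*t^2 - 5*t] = -6*t^2 + 4*t - 5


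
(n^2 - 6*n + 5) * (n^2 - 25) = n^4 - 6*n^3 - 20*n^2 + 150*n - 125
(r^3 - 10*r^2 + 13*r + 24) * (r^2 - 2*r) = r^5 - 12*r^4 + 33*r^3 - 2*r^2 - 48*r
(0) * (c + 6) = 0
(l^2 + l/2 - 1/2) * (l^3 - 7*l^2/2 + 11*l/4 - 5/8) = l^5 - 3*l^4 + l^3/2 + 5*l^2/2 - 27*l/16 + 5/16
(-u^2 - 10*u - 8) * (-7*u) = 7*u^3 + 70*u^2 + 56*u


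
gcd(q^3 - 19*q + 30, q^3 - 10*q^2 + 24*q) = 1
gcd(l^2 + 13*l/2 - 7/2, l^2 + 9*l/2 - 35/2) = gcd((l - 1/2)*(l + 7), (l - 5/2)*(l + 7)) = l + 7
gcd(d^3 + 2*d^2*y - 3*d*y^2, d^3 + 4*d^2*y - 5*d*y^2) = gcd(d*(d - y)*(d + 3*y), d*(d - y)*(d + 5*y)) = -d^2 + d*y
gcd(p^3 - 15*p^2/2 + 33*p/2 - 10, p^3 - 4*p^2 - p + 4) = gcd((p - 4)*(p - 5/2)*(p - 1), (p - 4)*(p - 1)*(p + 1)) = p^2 - 5*p + 4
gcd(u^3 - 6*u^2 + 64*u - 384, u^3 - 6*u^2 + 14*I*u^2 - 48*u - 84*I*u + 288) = u^2 + u*(-6 + 8*I) - 48*I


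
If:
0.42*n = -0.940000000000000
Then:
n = -2.24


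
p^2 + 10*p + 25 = (p + 5)^2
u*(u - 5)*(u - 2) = u^3 - 7*u^2 + 10*u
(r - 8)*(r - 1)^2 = r^3 - 10*r^2 + 17*r - 8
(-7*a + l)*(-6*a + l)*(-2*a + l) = -84*a^3 + 68*a^2*l - 15*a*l^2 + l^3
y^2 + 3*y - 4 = (y - 1)*(y + 4)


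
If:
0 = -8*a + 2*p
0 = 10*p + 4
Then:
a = -1/10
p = -2/5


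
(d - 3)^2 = d^2 - 6*d + 9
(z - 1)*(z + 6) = z^2 + 5*z - 6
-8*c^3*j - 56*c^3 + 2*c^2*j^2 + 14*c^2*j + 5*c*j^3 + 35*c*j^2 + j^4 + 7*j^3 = (-c + j)*(2*c + j)*(4*c + j)*(j + 7)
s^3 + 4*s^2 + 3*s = s*(s + 1)*(s + 3)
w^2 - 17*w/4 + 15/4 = (w - 3)*(w - 5/4)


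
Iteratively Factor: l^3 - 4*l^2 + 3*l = (l - 3)*(l^2 - l) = (l - 3)*(l - 1)*(l)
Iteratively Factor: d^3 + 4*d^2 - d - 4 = (d + 4)*(d^2 - 1) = (d + 1)*(d + 4)*(d - 1)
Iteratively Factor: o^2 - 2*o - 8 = (o + 2)*(o - 4)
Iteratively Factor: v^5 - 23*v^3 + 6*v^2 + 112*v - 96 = (v + 4)*(v^4 - 4*v^3 - 7*v^2 + 34*v - 24) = (v - 2)*(v + 4)*(v^3 - 2*v^2 - 11*v + 12) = (v - 2)*(v - 1)*(v + 4)*(v^2 - v - 12) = (v - 2)*(v - 1)*(v + 3)*(v + 4)*(v - 4)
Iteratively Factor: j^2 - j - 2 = (j - 2)*(j + 1)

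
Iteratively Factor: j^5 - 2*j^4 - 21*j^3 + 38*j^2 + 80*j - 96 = (j + 4)*(j^4 - 6*j^3 + 3*j^2 + 26*j - 24) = (j - 1)*(j + 4)*(j^3 - 5*j^2 - 2*j + 24) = (j - 1)*(j + 2)*(j + 4)*(j^2 - 7*j + 12) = (j - 4)*(j - 1)*(j + 2)*(j + 4)*(j - 3)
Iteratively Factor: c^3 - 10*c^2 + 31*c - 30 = (c - 2)*(c^2 - 8*c + 15) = (c - 5)*(c - 2)*(c - 3)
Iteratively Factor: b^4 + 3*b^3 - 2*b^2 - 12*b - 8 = (b - 2)*(b^3 + 5*b^2 + 8*b + 4) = (b - 2)*(b + 2)*(b^2 + 3*b + 2) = (b - 2)*(b + 2)^2*(b + 1)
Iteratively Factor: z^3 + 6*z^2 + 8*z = (z + 2)*(z^2 + 4*z) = z*(z + 2)*(z + 4)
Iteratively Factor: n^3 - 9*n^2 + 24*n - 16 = (n - 4)*(n^2 - 5*n + 4) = (n - 4)^2*(n - 1)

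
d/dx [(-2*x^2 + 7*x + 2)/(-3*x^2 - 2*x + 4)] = (25*x^2 - 4*x + 32)/(9*x^4 + 12*x^3 - 20*x^2 - 16*x + 16)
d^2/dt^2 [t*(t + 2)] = 2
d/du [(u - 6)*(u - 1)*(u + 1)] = 3*u^2 - 12*u - 1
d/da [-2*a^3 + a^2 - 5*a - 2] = -6*a^2 + 2*a - 5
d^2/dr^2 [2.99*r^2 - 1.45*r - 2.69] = 5.98000000000000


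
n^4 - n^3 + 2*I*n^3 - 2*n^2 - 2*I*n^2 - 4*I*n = n*(n - 2)*(n + 1)*(n + 2*I)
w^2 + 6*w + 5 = (w + 1)*(w + 5)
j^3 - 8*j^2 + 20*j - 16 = (j - 4)*(j - 2)^2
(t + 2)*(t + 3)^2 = t^3 + 8*t^2 + 21*t + 18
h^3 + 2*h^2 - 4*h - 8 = (h - 2)*(h + 2)^2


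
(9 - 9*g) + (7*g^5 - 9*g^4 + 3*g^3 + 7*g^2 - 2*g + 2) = 7*g^5 - 9*g^4 + 3*g^3 + 7*g^2 - 11*g + 11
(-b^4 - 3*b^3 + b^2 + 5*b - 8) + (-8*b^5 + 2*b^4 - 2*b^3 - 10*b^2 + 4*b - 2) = -8*b^5 + b^4 - 5*b^3 - 9*b^2 + 9*b - 10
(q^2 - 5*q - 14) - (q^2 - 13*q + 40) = 8*q - 54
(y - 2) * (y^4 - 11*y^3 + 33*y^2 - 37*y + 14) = y^5 - 13*y^4 + 55*y^3 - 103*y^2 + 88*y - 28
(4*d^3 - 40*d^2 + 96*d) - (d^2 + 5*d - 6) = 4*d^3 - 41*d^2 + 91*d + 6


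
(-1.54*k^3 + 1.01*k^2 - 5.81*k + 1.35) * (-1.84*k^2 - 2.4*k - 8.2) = 2.8336*k^5 + 1.8376*k^4 + 20.8944*k^3 + 3.178*k^2 + 44.402*k - 11.07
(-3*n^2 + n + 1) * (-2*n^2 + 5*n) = 6*n^4 - 17*n^3 + 3*n^2 + 5*n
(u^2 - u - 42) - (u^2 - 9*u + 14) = 8*u - 56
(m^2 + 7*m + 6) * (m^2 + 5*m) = m^4 + 12*m^3 + 41*m^2 + 30*m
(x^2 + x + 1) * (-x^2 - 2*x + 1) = -x^4 - 3*x^3 - 2*x^2 - x + 1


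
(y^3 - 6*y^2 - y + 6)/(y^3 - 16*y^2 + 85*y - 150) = (y^2 - 1)/(y^2 - 10*y + 25)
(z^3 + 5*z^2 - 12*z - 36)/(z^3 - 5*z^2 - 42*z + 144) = (z + 2)/(z - 8)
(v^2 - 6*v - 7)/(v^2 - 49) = (v + 1)/(v + 7)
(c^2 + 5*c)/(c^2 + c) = (c + 5)/(c + 1)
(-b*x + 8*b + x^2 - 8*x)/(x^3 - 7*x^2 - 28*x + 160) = (-b + x)/(x^2 + x - 20)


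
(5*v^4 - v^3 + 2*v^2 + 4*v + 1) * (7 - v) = -5*v^5 + 36*v^4 - 9*v^3 + 10*v^2 + 27*v + 7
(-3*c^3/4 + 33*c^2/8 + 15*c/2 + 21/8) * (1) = -3*c^3/4 + 33*c^2/8 + 15*c/2 + 21/8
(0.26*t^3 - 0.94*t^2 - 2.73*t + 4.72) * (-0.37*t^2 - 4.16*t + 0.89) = -0.0962*t^5 - 0.7338*t^4 + 5.1519*t^3 + 8.7738*t^2 - 22.0649*t + 4.2008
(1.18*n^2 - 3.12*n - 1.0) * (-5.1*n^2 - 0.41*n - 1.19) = -6.018*n^4 + 15.4282*n^3 + 4.975*n^2 + 4.1228*n + 1.19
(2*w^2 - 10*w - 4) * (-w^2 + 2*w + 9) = -2*w^4 + 14*w^3 + 2*w^2 - 98*w - 36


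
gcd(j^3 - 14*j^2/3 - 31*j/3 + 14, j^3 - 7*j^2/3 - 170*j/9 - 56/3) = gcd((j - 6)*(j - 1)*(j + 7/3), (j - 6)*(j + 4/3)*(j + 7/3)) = j^2 - 11*j/3 - 14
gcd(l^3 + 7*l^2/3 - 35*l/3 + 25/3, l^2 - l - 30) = l + 5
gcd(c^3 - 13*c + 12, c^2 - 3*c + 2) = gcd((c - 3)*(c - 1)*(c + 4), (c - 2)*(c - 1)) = c - 1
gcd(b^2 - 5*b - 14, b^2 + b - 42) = 1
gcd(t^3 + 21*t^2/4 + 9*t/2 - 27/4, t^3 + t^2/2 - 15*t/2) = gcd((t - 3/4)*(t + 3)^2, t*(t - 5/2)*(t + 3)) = t + 3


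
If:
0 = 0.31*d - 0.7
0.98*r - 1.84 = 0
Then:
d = 2.26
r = 1.88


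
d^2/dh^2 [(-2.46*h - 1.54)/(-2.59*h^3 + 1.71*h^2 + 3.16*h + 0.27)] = (99.011556*h^5 + 58.595124*h^4 - 54.474276*h^3 - 27.961836*h^2 + 49.576104*h + 25.135868)/(17.373979*h^9 - 34.412553*h^8 - 40.872531*h^7 + 73.538172*h^6 + 57.042462*h^5 - 40.335921*h^4 - 39.741895*h^3 - 8.462313*h^2 - 0.691092*h - 0.019683)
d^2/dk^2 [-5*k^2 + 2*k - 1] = -10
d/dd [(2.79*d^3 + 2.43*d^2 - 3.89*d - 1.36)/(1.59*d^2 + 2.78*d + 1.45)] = (4.4361*d^4 + 15.5124*d^3 + 25.077*d^2 + 11.3718*d - 1.8597)/(2.5281*d^4 + 8.8404*d^3 + 12.3394*d^2 + 8.062*d + 2.1025)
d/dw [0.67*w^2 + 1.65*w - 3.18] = 1.34*w + 1.65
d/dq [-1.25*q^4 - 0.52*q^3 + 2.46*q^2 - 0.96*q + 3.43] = -5.0*q^3 - 1.56*q^2 + 4.92*q - 0.96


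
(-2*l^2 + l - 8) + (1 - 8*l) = -2*l^2 - 7*l - 7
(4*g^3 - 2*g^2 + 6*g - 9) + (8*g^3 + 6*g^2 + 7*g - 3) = 12*g^3 + 4*g^2 + 13*g - 12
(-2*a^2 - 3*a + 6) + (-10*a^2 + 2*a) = -12*a^2 - a + 6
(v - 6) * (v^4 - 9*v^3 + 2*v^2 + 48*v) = v^5 - 15*v^4 + 56*v^3 + 36*v^2 - 288*v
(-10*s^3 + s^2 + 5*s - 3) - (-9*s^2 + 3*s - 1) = -10*s^3 + 10*s^2 + 2*s - 2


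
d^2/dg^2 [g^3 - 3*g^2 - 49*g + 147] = 6*g - 6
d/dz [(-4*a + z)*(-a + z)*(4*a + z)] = -16*a^2 - 2*a*z + 3*z^2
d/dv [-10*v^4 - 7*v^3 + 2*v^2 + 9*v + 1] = -40*v^3 - 21*v^2 + 4*v + 9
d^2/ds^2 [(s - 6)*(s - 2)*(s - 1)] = 6*s - 18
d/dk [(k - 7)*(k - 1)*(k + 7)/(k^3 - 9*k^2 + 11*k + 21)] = 8*(-k^2 + k - 4)/(k^4 - 4*k^3 - 2*k^2 + 12*k + 9)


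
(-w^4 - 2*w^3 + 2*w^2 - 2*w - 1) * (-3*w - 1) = 3*w^5 + 7*w^4 - 4*w^3 + 4*w^2 + 5*w + 1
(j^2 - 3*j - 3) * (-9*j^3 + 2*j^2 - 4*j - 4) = -9*j^5 + 29*j^4 + 17*j^3 + 2*j^2 + 24*j + 12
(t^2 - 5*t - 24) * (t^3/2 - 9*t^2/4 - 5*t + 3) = t^5/2 - 19*t^4/4 - 23*t^3/4 + 82*t^2 + 105*t - 72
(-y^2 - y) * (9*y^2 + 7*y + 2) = -9*y^4 - 16*y^3 - 9*y^2 - 2*y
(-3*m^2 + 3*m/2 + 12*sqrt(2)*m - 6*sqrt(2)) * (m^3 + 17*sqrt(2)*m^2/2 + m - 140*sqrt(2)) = -3*m^5 - 27*sqrt(2)*m^4/2 + 3*m^4/2 + 27*sqrt(2)*m^3/4 + 201*m^3 - 201*m^2/2 + 432*sqrt(2)*m^2 - 3360*m - 216*sqrt(2)*m + 1680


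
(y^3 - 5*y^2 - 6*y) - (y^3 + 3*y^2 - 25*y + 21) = -8*y^2 + 19*y - 21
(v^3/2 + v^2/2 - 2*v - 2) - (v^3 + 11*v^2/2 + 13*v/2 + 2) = -v^3/2 - 5*v^2 - 17*v/2 - 4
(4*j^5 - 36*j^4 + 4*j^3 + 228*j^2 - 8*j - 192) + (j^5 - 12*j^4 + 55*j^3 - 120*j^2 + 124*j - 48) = 5*j^5 - 48*j^4 + 59*j^3 + 108*j^2 + 116*j - 240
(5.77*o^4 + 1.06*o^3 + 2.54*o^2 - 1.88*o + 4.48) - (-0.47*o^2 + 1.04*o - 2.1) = 5.77*o^4 + 1.06*o^3 + 3.01*o^2 - 2.92*o + 6.58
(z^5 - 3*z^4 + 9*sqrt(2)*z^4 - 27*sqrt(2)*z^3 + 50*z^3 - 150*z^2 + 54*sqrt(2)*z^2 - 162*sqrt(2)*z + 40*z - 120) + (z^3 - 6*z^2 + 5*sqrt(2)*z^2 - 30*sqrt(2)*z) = z^5 - 3*z^4 + 9*sqrt(2)*z^4 - 27*sqrt(2)*z^3 + 51*z^3 - 156*z^2 + 59*sqrt(2)*z^2 - 192*sqrt(2)*z + 40*z - 120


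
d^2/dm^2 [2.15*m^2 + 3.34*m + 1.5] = 4.30000000000000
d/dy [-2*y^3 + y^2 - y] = -6*y^2 + 2*y - 1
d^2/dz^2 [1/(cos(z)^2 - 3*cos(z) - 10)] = (4*sin(z)^4 - 51*sin(z)^2 - 75*cos(z)/4 - 9*cos(3*z)/4 + 9)/(sin(z)^2 + 3*cos(z) + 9)^3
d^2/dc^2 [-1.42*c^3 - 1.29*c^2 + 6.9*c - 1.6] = -8.52*c - 2.58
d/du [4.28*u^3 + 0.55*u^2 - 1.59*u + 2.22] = 12.84*u^2 + 1.1*u - 1.59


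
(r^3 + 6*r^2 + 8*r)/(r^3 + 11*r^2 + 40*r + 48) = r*(r + 2)/(r^2 + 7*r + 12)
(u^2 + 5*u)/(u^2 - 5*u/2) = 2*(u + 5)/(2*u - 5)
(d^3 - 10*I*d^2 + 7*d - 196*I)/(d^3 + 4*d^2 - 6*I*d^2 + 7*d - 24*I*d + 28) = (d^2 - 3*I*d + 28)/(d^2 + d*(4 + I) + 4*I)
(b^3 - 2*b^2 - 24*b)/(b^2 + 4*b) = b - 6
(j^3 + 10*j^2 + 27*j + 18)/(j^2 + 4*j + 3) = j + 6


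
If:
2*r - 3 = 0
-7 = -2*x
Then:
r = 3/2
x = 7/2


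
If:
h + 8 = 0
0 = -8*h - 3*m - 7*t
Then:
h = -8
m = 64/3 - 7*t/3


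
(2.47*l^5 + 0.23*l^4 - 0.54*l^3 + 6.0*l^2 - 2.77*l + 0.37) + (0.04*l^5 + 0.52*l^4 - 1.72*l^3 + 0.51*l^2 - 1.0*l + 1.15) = 2.51*l^5 + 0.75*l^4 - 2.26*l^3 + 6.51*l^2 - 3.77*l + 1.52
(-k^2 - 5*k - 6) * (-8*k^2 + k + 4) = 8*k^4 + 39*k^3 + 39*k^2 - 26*k - 24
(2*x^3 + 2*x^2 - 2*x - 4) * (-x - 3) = -2*x^4 - 8*x^3 - 4*x^2 + 10*x + 12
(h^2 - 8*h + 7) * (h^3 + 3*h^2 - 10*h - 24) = h^5 - 5*h^4 - 27*h^3 + 77*h^2 + 122*h - 168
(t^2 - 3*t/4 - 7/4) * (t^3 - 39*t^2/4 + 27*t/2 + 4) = t^5 - 21*t^4/2 + 305*t^3/16 + 175*t^2/16 - 213*t/8 - 7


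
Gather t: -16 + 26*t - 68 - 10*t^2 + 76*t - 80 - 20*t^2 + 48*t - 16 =-30*t^2 + 150*t - 180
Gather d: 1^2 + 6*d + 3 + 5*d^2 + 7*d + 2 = 5*d^2 + 13*d + 6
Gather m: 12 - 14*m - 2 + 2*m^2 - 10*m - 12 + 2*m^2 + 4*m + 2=4*m^2 - 20*m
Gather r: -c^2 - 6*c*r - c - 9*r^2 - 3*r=-c^2 - c - 9*r^2 + r*(-6*c - 3)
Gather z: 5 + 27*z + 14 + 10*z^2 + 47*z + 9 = 10*z^2 + 74*z + 28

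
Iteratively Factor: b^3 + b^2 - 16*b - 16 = (b + 1)*(b^2 - 16) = (b - 4)*(b + 1)*(b + 4)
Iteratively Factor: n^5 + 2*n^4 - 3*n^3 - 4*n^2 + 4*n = (n - 1)*(n^4 + 3*n^3 - 4*n) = (n - 1)*(n + 2)*(n^3 + n^2 - 2*n) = (n - 1)^2*(n + 2)*(n^2 + 2*n) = (n - 1)^2*(n + 2)^2*(n)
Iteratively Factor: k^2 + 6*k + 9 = (k + 3)*(k + 3)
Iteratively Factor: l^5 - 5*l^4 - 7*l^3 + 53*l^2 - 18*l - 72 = (l - 4)*(l^4 - l^3 - 11*l^2 + 9*l + 18) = (l - 4)*(l + 3)*(l^3 - 4*l^2 + l + 6) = (l - 4)*(l - 2)*(l + 3)*(l^2 - 2*l - 3) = (l - 4)*(l - 2)*(l + 1)*(l + 3)*(l - 3)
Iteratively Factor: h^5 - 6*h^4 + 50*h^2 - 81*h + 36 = (h - 4)*(h^4 - 2*h^3 - 8*h^2 + 18*h - 9) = (h - 4)*(h - 1)*(h^3 - h^2 - 9*h + 9) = (h - 4)*(h - 1)^2*(h^2 - 9) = (h - 4)*(h - 3)*(h - 1)^2*(h + 3)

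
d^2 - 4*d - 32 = (d - 8)*(d + 4)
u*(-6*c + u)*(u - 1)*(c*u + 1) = -6*c^2*u^3 + 6*c^2*u^2 + c*u^4 - c*u^3 - 6*c*u^2 + 6*c*u + u^3 - u^2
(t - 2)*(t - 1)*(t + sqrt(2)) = t^3 - 3*t^2 + sqrt(2)*t^2 - 3*sqrt(2)*t + 2*t + 2*sqrt(2)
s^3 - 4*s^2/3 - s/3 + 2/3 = (s - 1)^2*(s + 2/3)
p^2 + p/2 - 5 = (p - 2)*(p + 5/2)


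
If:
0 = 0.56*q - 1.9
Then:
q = 3.39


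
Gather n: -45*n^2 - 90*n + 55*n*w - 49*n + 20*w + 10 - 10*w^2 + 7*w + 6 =-45*n^2 + n*(55*w - 139) - 10*w^2 + 27*w + 16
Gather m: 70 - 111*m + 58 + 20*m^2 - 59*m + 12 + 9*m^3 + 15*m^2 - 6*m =9*m^3 + 35*m^2 - 176*m + 140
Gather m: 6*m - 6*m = 0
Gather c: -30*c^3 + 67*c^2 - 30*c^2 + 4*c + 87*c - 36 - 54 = -30*c^3 + 37*c^2 + 91*c - 90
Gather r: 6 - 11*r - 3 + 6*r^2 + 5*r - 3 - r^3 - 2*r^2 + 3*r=-r^3 + 4*r^2 - 3*r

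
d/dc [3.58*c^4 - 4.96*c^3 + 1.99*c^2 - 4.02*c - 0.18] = 14.32*c^3 - 14.88*c^2 + 3.98*c - 4.02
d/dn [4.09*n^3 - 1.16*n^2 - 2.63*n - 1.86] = 12.27*n^2 - 2.32*n - 2.63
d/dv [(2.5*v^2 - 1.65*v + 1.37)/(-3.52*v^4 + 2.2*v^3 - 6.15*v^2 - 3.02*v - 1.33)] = (17.6*v^5 - 22.924*v^4 + 26.5496*v^3 - 26.7395*v^2 + 10.201*v + 6.3319)/(12.3904*v^8 - 15.488*v^7 + 48.136*v^6 - 5.7992*v^5 + 33.8977*v^4 + 31.294*v^3 + 25.4794*v^2 + 8.0332*v + 1.7689)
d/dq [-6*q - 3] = -6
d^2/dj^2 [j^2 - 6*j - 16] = 2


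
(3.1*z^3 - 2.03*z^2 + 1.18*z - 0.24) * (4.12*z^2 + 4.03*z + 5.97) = 12.772*z^5 + 4.1294*z^4 + 15.1877*z^3 - 8.3525*z^2 + 6.0774*z - 1.4328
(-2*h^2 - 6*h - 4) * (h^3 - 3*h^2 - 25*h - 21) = -2*h^5 + 64*h^3 + 204*h^2 + 226*h + 84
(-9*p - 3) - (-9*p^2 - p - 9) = 9*p^2 - 8*p + 6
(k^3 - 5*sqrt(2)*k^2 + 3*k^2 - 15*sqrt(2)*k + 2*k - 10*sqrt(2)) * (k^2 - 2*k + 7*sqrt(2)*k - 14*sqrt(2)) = k^5 + k^4 + 2*sqrt(2)*k^4 - 74*k^3 + 2*sqrt(2)*k^3 - 74*k^2 - 8*sqrt(2)*k^2 - 8*sqrt(2)*k + 280*k + 280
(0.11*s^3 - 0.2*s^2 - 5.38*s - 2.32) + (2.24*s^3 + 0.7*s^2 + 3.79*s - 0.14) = 2.35*s^3 + 0.5*s^2 - 1.59*s - 2.46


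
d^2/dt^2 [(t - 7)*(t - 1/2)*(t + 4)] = 6*t - 7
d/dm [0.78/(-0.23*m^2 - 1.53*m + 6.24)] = (0.3588*m + 1.1934)/(0.23*m^2 + 1.53*m - 6.24)^2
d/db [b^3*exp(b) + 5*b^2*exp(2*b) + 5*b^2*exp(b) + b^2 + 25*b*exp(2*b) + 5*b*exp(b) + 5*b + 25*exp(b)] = b^3*exp(b) + 10*b^2*exp(2*b) + 8*b^2*exp(b) + 60*b*exp(2*b) + 15*b*exp(b) + 2*b + 25*exp(2*b) + 30*exp(b) + 5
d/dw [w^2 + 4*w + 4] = 2*w + 4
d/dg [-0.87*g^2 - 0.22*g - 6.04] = -1.74*g - 0.22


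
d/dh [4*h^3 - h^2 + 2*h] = 12*h^2 - 2*h + 2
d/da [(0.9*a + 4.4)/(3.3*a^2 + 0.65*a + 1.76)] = (2.97*a^2 + 0.585*a - (0.9*a + 4.4)*(6.6*a + 0.65) + 1.584)/(3.3*a^2 + 0.65*a + 1.76)^2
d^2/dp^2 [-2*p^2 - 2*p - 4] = -4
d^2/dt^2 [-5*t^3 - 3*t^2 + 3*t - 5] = -30*t - 6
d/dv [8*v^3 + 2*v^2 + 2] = 4*v*(6*v + 1)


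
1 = 1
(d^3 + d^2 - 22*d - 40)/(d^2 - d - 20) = d + 2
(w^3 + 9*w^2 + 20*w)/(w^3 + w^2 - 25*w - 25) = w*(w + 4)/(w^2 - 4*w - 5)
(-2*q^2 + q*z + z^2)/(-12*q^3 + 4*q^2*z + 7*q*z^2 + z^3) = 1/(6*q + z)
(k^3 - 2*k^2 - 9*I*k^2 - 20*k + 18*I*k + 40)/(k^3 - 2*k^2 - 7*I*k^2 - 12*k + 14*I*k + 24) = (k - 5*I)/(k - 3*I)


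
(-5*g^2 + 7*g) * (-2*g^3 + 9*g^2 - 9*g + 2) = 10*g^5 - 59*g^4 + 108*g^3 - 73*g^2 + 14*g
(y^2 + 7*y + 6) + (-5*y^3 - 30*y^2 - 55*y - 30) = -5*y^3 - 29*y^2 - 48*y - 24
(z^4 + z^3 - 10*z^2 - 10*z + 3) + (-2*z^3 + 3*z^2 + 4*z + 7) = z^4 - z^3 - 7*z^2 - 6*z + 10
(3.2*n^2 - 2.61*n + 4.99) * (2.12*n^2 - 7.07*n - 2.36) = 6.784*n^4 - 28.1572*n^3 + 21.4795*n^2 - 29.1197*n - 11.7764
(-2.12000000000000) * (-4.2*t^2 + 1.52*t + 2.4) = 8.904*t^2 - 3.2224*t - 5.088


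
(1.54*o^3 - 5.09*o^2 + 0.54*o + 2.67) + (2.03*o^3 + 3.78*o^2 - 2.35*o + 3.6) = 3.57*o^3 - 1.31*o^2 - 1.81*o + 6.27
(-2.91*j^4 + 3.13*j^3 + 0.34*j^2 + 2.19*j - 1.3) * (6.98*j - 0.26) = -20.3118*j^5 + 22.604*j^4 + 1.5594*j^3 + 15.1978*j^2 - 9.6434*j + 0.338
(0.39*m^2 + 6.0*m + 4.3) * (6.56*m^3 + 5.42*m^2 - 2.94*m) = 2.5584*m^5 + 41.4738*m^4 + 59.5814*m^3 + 5.666*m^2 - 12.642*m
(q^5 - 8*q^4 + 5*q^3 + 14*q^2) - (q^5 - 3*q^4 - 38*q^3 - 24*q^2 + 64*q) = -5*q^4 + 43*q^3 + 38*q^2 - 64*q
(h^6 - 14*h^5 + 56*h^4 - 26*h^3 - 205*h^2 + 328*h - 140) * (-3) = -3*h^6 + 42*h^5 - 168*h^4 + 78*h^3 + 615*h^2 - 984*h + 420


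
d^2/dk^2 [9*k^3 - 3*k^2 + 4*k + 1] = 54*k - 6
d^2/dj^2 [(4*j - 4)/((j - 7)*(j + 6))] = 8*(j^3 - 3*j^2 + 129*j - 85)/(j^6 - 3*j^5 - 123*j^4 + 251*j^3 + 5166*j^2 - 5292*j - 74088)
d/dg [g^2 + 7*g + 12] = 2*g + 7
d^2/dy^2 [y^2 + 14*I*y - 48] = 2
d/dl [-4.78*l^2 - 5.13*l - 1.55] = -9.56*l - 5.13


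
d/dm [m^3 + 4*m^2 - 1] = m*(3*m + 8)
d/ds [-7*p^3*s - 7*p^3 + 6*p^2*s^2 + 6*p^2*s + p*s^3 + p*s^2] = p*(-7*p^2 + 12*p*s + 6*p + 3*s^2 + 2*s)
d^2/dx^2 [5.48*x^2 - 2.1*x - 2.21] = 10.9600000000000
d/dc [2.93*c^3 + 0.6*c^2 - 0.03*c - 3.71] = 8.79*c^2 + 1.2*c - 0.03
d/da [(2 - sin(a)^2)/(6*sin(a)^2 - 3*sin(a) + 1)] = (3*sin(a)^2 - 26*sin(a) + 6)*cos(a)/(6*sin(a)^2 - 3*sin(a) + 1)^2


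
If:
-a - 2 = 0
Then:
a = -2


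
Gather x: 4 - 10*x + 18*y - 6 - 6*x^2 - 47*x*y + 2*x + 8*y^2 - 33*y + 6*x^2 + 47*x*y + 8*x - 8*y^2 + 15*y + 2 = 0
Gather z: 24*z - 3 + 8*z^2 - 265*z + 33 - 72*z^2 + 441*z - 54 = -64*z^2 + 200*z - 24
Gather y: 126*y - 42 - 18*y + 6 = 108*y - 36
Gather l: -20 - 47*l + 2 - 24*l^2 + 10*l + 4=-24*l^2 - 37*l - 14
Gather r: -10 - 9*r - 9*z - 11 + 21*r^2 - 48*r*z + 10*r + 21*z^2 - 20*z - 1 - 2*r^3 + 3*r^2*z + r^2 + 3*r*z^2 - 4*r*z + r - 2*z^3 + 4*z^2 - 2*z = -2*r^3 + r^2*(3*z + 22) + r*(3*z^2 - 52*z + 2) - 2*z^3 + 25*z^2 - 31*z - 22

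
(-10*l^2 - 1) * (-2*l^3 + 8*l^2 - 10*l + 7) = 20*l^5 - 80*l^4 + 102*l^3 - 78*l^2 + 10*l - 7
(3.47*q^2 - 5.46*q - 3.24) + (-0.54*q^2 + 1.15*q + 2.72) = 2.93*q^2 - 4.31*q - 0.52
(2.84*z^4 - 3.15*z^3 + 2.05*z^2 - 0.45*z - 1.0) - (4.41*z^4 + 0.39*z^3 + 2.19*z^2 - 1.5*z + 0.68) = -1.57*z^4 - 3.54*z^3 - 0.14*z^2 + 1.05*z - 1.68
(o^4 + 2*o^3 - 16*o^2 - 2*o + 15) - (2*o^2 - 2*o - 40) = o^4 + 2*o^3 - 18*o^2 + 55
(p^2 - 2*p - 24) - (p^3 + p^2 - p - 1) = -p^3 - p - 23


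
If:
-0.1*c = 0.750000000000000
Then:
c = -7.50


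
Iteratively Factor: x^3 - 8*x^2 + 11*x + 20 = (x - 4)*(x^2 - 4*x - 5) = (x - 4)*(x + 1)*(x - 5)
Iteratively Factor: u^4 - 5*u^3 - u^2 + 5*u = (u - 5)*(u^3 - u) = (u - 5)*(u + 1)*(u^2 - u) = (u - 5)*(u - 1)*(u + 1)*(u)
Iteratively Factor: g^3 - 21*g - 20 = (g + 1)*(g^2 - g - 20) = (g - 5)*(g + 1)*(g + 4)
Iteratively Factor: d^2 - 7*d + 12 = (d - 4)*(d - 3)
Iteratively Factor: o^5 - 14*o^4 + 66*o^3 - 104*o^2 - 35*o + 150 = (o - 5)*(o^4 - 9*o^3 + 21*o^2 + o - 30) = (o - 5)*(o - 3)*(o^3 - 6*o^2 + 3*o + 10) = (o - 5)*(o - 3)*(o - 2)*(o^2 - 4*o - 5) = (o - 5)^2*(o - 3)*(o - 2)*(o + 1)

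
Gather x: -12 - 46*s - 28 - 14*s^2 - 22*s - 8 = -14*s^2 - 68*s - 48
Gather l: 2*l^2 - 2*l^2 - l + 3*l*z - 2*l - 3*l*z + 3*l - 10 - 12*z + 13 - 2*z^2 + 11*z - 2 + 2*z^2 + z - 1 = 0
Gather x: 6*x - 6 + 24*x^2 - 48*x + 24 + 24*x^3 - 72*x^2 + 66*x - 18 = 24*x^3 - 48*x^2 + 24*x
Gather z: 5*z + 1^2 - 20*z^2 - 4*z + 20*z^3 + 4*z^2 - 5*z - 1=20*z^3 - 16*z^2 - 4*z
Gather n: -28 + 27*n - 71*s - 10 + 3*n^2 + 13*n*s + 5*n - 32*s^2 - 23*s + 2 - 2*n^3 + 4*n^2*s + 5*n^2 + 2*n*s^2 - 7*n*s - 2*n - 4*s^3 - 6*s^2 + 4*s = -2*n^3 + n^2*(4*s + 8) + n*(2*s^2 + 6*s + 30) - 4*s^3 - 38*s^2 - 90*s - 36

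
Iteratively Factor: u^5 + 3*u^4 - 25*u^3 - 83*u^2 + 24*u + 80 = (u + 1)*(u^4 + 2*u^3 - 27*u^2 - 56*u + 80) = (u - 1)*(u + 1)*(u^3 + 3*u^2 - 24*u - 80) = (u - 5)*(u - 1)*(u + 1)*(u^2 + 8*u + 16) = (u - 5)*(u - 1)*(u + 1)*(u + 4)*(u + 4)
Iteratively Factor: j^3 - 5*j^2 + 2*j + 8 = (j - 4)*(j^2 - j - 2) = (j - 4)*(j + 1)*(j - 2)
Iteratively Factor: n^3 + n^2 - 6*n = (n - 2)*(n^2 + 3*n) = n*(n - 2)*(n + 3)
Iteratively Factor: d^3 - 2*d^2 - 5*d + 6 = (d + 2)*(d^2 - 4*d + 3) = (d - 1)*(d + 2)*(d - 3)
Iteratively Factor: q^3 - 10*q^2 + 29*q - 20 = (q - 4)*(q^2 - 6*q + 5) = (q - 5)*(q - 4)*(q - 1)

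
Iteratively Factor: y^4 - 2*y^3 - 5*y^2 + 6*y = (y - 1)*(y^3 - y^2 - 6*y) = (y - 3)*(y - 1)*(y^2 + 2*y) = (y - 3)*(y - 1)*(y + 2)*(y)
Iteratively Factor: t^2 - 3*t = (t - 3)*(t)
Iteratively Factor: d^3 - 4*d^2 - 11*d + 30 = (d + 3)*(d^2 - 7*d + 10) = (d - 2)*(d + 3)*(d - 5)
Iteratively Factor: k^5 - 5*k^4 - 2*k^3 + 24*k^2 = (k)*(k^4 - 5*k^3 - 2*k^2 + 24*k) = k*(k + 2)*(k^3 - 7*k^2 + 12*k) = k^2*(k + 2)*(k^2 - 7*k + 12) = k^2*(k - 3)*(k + 2)*(k - 4)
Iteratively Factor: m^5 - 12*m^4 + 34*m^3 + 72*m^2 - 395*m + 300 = (m - 4)*(m^4 - 8*m^3 + 2*m^2 + 80*m - 75) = (m - 5)*(m - 4)*(m^3 - 3*m^2 - 13*m + 15) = (m - 5)*(m - 4)*(m - 1)*(m^2 - 2*m - 15) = (m - 5)^2*(m - 4)*(m - 1)*(m + 3)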